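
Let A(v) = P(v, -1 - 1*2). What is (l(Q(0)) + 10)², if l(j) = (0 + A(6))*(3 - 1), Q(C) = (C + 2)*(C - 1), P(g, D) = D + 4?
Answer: 144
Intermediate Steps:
P(g, D) = 4 + D
A(v) = 1 (A(v) = 4 + (-1 - 1*2) = 4 + (-1 - 2) = 4 - 3 = 1)
Q(C) = (-1 + C)*(2 + C) (Q(C) = (2 + C)*(-1 + C) = (-1 + C)*(2 + C))
l(j) = 2 (l(j) = (0 + 1)*(3 - 1) = 1*2 = 2)
(l(Q(0)) + 10)² = (2 + 10)² = 12² = 144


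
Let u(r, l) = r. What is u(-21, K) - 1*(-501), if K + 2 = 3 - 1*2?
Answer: 480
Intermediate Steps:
K = -1 (K = -2 + (3 - 1*2) = -2 + (3 - 2) = -2 + 1 = -1)
u(-21, K) - 1*(-501) = -21 - 1*(-501) = -21 + 501 = 480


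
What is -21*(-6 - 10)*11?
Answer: 3696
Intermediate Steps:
-21*(-6 - 10)*11 = -21*(-16)*11 = 336*11 = 3696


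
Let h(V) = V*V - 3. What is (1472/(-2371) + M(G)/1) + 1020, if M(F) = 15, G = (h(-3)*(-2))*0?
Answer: 2452513/2371 ≈ 1034.4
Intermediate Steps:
h(V) = -3 + V² (h(V) = V² - 3 = -3 + V²)
G = 0 (G = ((-3 + (-3)²)*(-2))*0 = ((-3 + 9)*(-2))*0 = (6*(-2))*0 = -12*0 = 0)
(1472/(-2371) + M(G)/1) + 1020 = (1472/(-2371) + 15/1) + 1020 = (1472*(-1/2371) + 15*1) + 1020 = (-1472/2371 + 15) + 1020 = 34093/2371 + 1020 = 2452513/2371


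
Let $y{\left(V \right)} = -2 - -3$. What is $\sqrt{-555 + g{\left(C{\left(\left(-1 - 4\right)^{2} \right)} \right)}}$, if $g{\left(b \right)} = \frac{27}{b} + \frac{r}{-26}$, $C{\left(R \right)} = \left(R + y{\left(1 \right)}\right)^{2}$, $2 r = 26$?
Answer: $\frac{i \sqrt{375491}}{26} \approx 23.568 i$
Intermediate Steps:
$r = 13$ ($r = \frac{1}{2} \cdot 26 = 13$)
$y{\left(V \right)} = 1$ ($y{\left(V \right)} = -2 + 3 = 1$)
$C{\left(R \right)} = \left(1 + R\right)^{2}$ ($C{\left(R \right)} = \left(R + 1\right)^{2} = \left(1 + R\right)^{2}$)
$g{\left(b \right)} = - \frac{1}{2} + \frac{27}{b}$ ($g{\left(b \right)} = \frac{27}{b} + \frac{13}{-26} = \frac{27}{b} + 13 \left(- \frac{1}{26}\right) = \frac{27}{b} - \frac{1}{2} = - \frac{1}{2} + \frac{27}{b}$)
$\sqrt{-555 + g{\left(C{\left(\left(-1 - 4\right)^{2} \right)} \right)}} = \sqrt{-555 + \frac{54 - \left(1 + \left(-1 - 4\right)^{2}\right)^{2}}{2 \left(1 + \left(-1 - 4\right)^{2}\right)^{2}}} = \sqrt{-555 + \frac{54 - \left(1 + \left(-5\right)^{2}\right)^{2}}{2 \left(1 + \left(-5\right)^{2}\right)^{2}}} = \sqrt{-555 + \frac{54 - \left(1 + 25\right)^{2}}{2 \left(1 + 25\right)^{2}}} = \sqrt{-555 + \frac{54 - 26^{2}}{2 \cdot 26^{2}}} = \sqrt{-555 + \frac{54 - 676}{2 \cdot 676}} = \sqrt{-555 + \frac{1}{2} \cdot \frac{1}{676} \left(54 - 676\right)} = \sqrt{-555 + \frac{1}{2} \cdot \frac{1}{676} \left(-622\right)} = \sqrt{-555 - \frac{311}{676}} = \sqrt{- \frac{375491}{676}} = \frac{i \sqrt{375491}}{26}$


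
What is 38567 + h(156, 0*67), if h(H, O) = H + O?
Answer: 38723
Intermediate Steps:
38567 + h(156, 0*67) = 38567 + (156 + 0*67) = 38567 + (156 + 0) = 38567 + 156 = 38723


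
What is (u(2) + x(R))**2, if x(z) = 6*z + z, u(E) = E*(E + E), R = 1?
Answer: 225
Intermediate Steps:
u(E) = 2*E**2 (u(E) = E*(2*E) = 2*E**2)
x(z) = 7*z
(u(2) + x(R))**2 = (2*2**2 + 7*1)**2 = (2*4 + 7)**2 = (8 + 7)**2 = 15**2 = 225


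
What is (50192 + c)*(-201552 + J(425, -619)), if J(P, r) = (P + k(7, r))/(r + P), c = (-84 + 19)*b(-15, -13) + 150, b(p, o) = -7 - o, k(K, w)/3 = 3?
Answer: -976599613472/97 ≈ -1.0068e+10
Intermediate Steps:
k(K, w) = 9 (k(K, w) = 3*3 = 9)
c = -240 (c = (-84 + 19)*(-7 - 1*(-13)) + 150 = -65*(-7 + 13) + 150 = -65*6 + 150 = -390 + 150 = -240)
J(P, r) = (9 + P)/(P + r) (J(P, r) = (P + 9)/(r + P) = (9 + P)/(P + r))
(50192 + c)*(-201552 + J(425, -619)) = (50192 - 240)*(-201552 + (9 + 425)/(425 - 619)) = 49952*(-201552 + 434/(-194)) = 49952*(-201552 - 1/194*434) = 49952*(-201552 - 217/97) = 49952*(-19550761/97) = -976599613472/97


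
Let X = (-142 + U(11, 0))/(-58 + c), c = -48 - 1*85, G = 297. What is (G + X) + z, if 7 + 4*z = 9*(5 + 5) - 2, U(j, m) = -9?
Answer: 242983/764 ≈ 318.04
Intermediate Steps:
z = 81/4 (z = -7/4 + (9*(5 + 5) - 2)/4 = -7/4 + (9*10 - 2)/4 = -7/4 + (90 - 2)/4 = -7/4 + (¼)*88 = -7/4 + 22 = 81/4 ≈ 20.250)
c = -133 (c = -48 - 85 = -133)
X = 151/191 (X = (-142 - 9)/(-58 - 133) = -151/(-191) = -151*(-1/191) = 151/191 ≈ 0.79058)
(G + X) + z = (297 + 151/191) + 81/4 = 56878/191 + 81/4 = 242983/764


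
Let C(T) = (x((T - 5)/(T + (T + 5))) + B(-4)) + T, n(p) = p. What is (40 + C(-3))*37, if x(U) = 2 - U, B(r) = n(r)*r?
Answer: 1739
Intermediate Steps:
B(r) = r² (B(r) = r*r = r²)
C(T) = 18 + T - (-5 + T)/(5 + 2*T) (C(T) = ((2 - (T - 5)/(T + (T + 5))) + (-4)²) + T = ((2 - (-5 + T)/(T + (5 + T))) + 16) + T = ((2 - (-5 + T)/(5 + 2*T)) + 16) + T = (18 - (-5 + T)/(5 + 2*T)) + T = 18 + T - (-5 + T)/(5 + 2*T))
(40 + C(-3))*37 = (40 + (95 + 2*(-3)² + 40*(-3))/(5 + 2*(-3)))*37 = (40 + (95 + 2*9 - 120)/(5 - 6))*37 = (40 + (95 + 18 - 120)/(-1))*37 = (40 - 1*(-7))*37 = (40 + 7)*37 = 47*37 = 1739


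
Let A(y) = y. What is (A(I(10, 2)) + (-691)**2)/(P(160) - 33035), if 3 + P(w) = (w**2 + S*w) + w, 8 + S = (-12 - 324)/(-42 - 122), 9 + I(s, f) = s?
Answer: -9788381/168719 ≈ -58.016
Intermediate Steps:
I(s, f) = -9 + s
S = -244/41 (S = -8 + (-12 - 324)/(-42 - 122) = -8 - 336/(-164) = -8 - 336*(-1/164) = -8 + 84/41 = -244/41 ≈ -5.9512)
P(w) = -3 + w**2 - 203*w/41 (P(w) = -3 + ((w**2 - 244*w/41) + w) = -3 + (w**2 - 203*w/41) = -3 + w**2 - 203*w/41)
(A(I(10, 2)) + (-691)**2)/(P(160) - 33035) = ((-9 + 10) + (-691)**2)/((-3 + 160**2 - 203/41*160) - 33035) = (1 + 477481)/((-3 + 25600 - 32480/41) - 33035) = 477482/(1016997/41 - 33035) = 477482/(-337438/41) = 477482*(-41/337438) = -9788381/168719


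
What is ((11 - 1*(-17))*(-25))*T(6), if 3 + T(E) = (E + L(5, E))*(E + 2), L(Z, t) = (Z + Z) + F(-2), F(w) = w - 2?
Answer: -65100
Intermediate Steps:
F(w) = -2 + w
L(Z, t) = -4 + 2*Z (L(Z, t) = (Z + Z) + (-2 - 2) = 2*Z - 4 = -4 + 2*Z)
T(E) = -3 + (2 + E)*(6 + E) (T(E) = -3 + (E + (-4 + 2*5))*(E + 2) = -3 + (E + (-4 + 10))*(2 + E) = -3 + (E + 6)*(2 + E) = -3 + (6 + E)*(2 + E) = -3 + (2 + E)*(6 + E))
((11 - 1*(-17))*(-25))*T(6) = ((11 - 1*(-17))*(-25))*(9 + 6**2 + 8*6) = ((11 + 17)*(-25))*(9 + 36 + 48) = (28*(-25))*93 = -700*93 = -65100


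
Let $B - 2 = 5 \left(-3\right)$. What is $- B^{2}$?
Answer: $-169$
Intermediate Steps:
$B = -13$ ($B = 2 + 5 \left(-3\right) = 2 - 15 = -13$)
$- B^{2} = - \left(-13\right)^{2} = \left(-1\right) 169 = -169$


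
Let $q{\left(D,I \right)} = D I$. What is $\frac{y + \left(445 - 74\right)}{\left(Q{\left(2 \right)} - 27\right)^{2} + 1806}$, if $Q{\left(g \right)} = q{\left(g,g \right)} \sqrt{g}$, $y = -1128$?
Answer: $- \frac{1943219}{6496177} - \frac{163512 \sqrt{2}}{6496177} \approx -0.33473$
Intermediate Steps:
$Q{\left(g \right)} = g^{\frac{5}{2}}$ ($Q{\left(g \right)} = g g \sqrt{g} = g^{2} \sqrt{g} = g^{\frac{5}{2}}$)
$\frac{y + \left(445 - 74\right)}{\left(Q{\left(2 \right)} - 27\right)^{2} + 1806} = \frac{-1128 + \left(445 - 74\right)}{\left(2^{\frac{5}{2}} - 27\right)^{2} + 1806} = \frac{-1128 + \left(445 - 74\right)}{\left(4 \sqrt{2} - 27\right)^{2} + 1806} = \frac{-1128 + 371}{\left(-27 + 4 \sqrt{2}\right)^{2} + 1806} = - \frac{757}{1806 + \left(-27 + 4 \sqrt{2}\right)^{2}}$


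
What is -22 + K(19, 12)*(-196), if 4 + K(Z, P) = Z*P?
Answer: -43926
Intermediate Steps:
K(Z, P) = -4 + P*Z (K(Z, P) = -4 + Z*P = -4 + P*Z)
-22 + K(19, 12)*(-196) = -22 + (-4 + 12*19)*(-196) = -22 + (-4 + 228)*(-196) = -22 + 224*(-196) = -22 - 43904 = -43926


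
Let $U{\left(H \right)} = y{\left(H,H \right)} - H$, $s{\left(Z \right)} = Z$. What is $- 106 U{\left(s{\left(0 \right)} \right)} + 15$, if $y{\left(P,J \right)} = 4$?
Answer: $-409$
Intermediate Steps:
$U{\left(H \right)} = 4 - H$
$- 106 U{\left(s{\left(0 \right)} \right)} + 15 = - 106 \left(4 - 0\right) + 15 = - 106 \left(4 + 0\right) + 15 = \left(-106\right) 4 + 15 = -424 + 15 = -409$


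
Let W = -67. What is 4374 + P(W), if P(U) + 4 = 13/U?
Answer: 292777/67 ≈ 4369.8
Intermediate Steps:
P(U) = -4 + 13/U
4374 + P(W) = 4374 + (-4 + 13/(-67)) = 4374 + (-4 + 13*(-1/67)) = 4374 + (-4 - 13/67) = 4374 - 281/67 = 292777/67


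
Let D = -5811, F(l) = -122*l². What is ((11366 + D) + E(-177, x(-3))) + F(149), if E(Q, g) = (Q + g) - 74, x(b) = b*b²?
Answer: -2703245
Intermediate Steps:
x(b) = b³
E(Q, g) = -74 + Q + g
((11366 + D) + E(-177, x(-3))) + F(149) = ((11366 - 5811) + (-74 - 177 + (-3)³)) - 122*149² = (5555 + (-74 - 177 - 27)) - 122*22201 = (5555 - 278) - 2708522 = 5277 - 2708522 = -2703245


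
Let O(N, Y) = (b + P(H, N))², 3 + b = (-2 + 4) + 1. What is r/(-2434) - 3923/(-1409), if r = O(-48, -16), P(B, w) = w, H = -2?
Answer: 3151123/1714753 ≈ 1.8377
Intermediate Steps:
b = 0 (b = -3 + ((-2 + 4) + 1) = -3 + (2 + 1) = -3 + 3 = 0)
O(N, Y) = N² (O(N, Y) = (0 + N)² = N²)
r = 2304 (r = (-48)² = 2304)
r/(-2434) - 3923/(-1409) = 2304/(-2434) - 3923/(-1409) = 2304*(-1/2434) - 3923*(-1/1409) = -1152/1217 + 3923/1409 = 3151123/1714753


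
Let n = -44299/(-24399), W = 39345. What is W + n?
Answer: 960022954/24399 ≈ 39347.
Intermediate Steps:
n = 44299/24399 (n = -44299*(-1/24399) = 44299/24399 ≈ 1.8156)
W + n = 39345 + 44299/24399 = 960022954/24399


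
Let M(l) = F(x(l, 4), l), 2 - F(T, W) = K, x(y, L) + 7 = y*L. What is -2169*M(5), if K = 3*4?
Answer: 21690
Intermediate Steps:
x(y, L) = -7 + L*y (x(y, L) = -7 + y*L = -7 + L*y)
K = 12
F(T, W) = -10 (F(T, W) = 2 - 1*12 = 2 - 12 = -10)
M(l) = -10
-2169*M(5) = -2169*(-10) = 21690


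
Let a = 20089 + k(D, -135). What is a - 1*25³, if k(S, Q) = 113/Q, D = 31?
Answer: 602527/135 ≈ 4463.2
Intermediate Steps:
a = 2711902/135 (a = 20089 + 113/(-135) = 20089 + 113*(-1/135) = 20089 - 113/135 = 2711902/135 ≈ 20088.)
a - 1*25³ = 2711902/135 - 1*25³ = 2711902/135 - 1*15625 = 2711902/135 - 15625 = 602527/135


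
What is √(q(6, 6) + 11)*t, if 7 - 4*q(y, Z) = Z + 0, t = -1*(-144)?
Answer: 216*√5 ≈ 482.99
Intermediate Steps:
t = 144
q(y, Z) = 7/4 - Z/4 (q(y, Z) = 7/4 - (Z + 0)/4 = 7/4 - Z/4)
√(q(6, 6) + 11)*t = √((7/4 - ¼*6) + 11)*144 = √((7/4 - 3/2) + 11)*144 = √(¼ + 11)*144 = √(45/4)*144 = (3*√5/2)*144 = 216*√5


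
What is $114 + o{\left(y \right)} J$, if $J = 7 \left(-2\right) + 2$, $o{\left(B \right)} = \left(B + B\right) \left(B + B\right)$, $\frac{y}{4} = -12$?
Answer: $-110478$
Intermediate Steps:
$y = -48$ ($y = 4 \left(-12\right) = -48$)
$o{\left(B \right)} = 4 B^{2}$ ($o{\left(B \right)} = 2 B 2 B = 4 B^{2}$)
$J = -12$ ($J = -14 + 2 = -12$)
$114 + o{\left(y \right)} J = 114 + 4 \left(-48\right)^{2} \left(-12\right) = 114 + 4 \cdot 2304 \left(-12\right) = 114 + 9216 \left(-12\right) = 114 - 110592 = -110478$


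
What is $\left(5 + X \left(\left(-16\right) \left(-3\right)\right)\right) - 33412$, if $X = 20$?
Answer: $-32447$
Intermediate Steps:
$\left(5 + X \left(\left(-16\right) \left(-3\right)\right)\right) - 33412 = \left(5 + 20 \left(\left(-16\right) \left(-3\right)\right)\right) - 33412 = \left(5 + 20 \cdot 48\right) - 33412 = \left(5 + 960\right) - 33412 = 965 - 33412 = -32447$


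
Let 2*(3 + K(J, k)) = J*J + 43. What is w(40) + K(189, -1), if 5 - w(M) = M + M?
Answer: 17804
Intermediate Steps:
w(M) = 5 - 2*M (w(M) = 5 - (M + M) = 5 - 2*M)
K(J, k) = 37/2 + J**2/2 (K(J, k) = -3 + (J*J + 43)/2 = -3 + (J**2 + 43)/2 = -3 + (43 + J**2)/2 = -3 + (43/2 + J**2/2) = 37/2 + J**2/2)
w(40) + K(189, -1) = (5 - 2*40) + (37/2 + (1/2)*189**2) = (5 - 80) + (37/2 + (1/2)*35721) = -75 + (37/2 + 35721/2) = -75 + 17879 = 17804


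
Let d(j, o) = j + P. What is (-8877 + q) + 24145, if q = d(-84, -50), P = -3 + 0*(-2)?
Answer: 15181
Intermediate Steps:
P = -3 (P = -3 + 0 = -3)
d(j, o) = -3 + j (d(j, o) = j - 3 = -3 + j)
q = -87 (q = -3 - 84 = -87)
(-8877 + q) + 24145 = (-8877 - 87) + 24145 = -8964 + 24145 = 15181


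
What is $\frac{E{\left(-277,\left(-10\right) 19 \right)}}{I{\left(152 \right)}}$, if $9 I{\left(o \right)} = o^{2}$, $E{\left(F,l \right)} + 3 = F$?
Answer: $- \frac{315}{2888} \approx -0.10907$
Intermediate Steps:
$E{\left(F,l \right)} = -3 + F$
$I{\left(o \right)} = \frac{o^{2}}{9}$
$\frac{E{\left(-277,\left(-10\right) 19 \right)}}{I{\left(152 \right)}} = \frac{-3 - 277}{\frac{1}{9} \cdot 152^{2}} = - \frac{280}{\frac{1}{9} \cdot 23104} = - \frac{280}{\frac{23104}{9}} = \left(-280\right) \frac{9}{23104} = - \frac{315}{2888}$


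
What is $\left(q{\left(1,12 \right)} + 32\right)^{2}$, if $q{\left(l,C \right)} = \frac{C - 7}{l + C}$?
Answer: $\frac{177241}{169} \approx 1048.8$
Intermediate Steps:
$q{\left(l,C \right)} = \frac{-7 + C}{C + l}$
$\left(q{\left(1,12 \right)} + 32\right)^{2} = \left(\frac{-7 + 12}{12 + 1} + 32\right)^{2} = \left(\frac{1}{13} \cdot 5 + 32\right)^{2} = \left(\frac{5}{13} + 32\right)^{2} = \left(\frac{421}{13}\right)^{2} = \frac{177241}{169}$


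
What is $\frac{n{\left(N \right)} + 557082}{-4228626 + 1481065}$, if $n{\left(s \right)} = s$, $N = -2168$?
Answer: $- \frac{554914}{2747561} \approx -0.20197$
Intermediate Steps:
$\frac{n{\left(N \right)} + 557082}{-4228626 + 1481065} = \frac{-2168 + 557082}{-4228626 + 1481065} = \frac{554914}{-2747561} = 554914 \left(- \frac{1}{2747561}\right) = - \frac{554914}{2747561}$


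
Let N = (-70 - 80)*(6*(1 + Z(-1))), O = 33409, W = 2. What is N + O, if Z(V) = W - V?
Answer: 29809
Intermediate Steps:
Z(V) = 2 - V
N = -3600 (N = (-70 - 80)*(6*(1 + (2 - 1*(-1)))) = -900*(1 + (2 + 1)) = -900*(1 + 3) = -900*4 = -150*24 = -3600)
N + O = -3600 + 33409 = 29809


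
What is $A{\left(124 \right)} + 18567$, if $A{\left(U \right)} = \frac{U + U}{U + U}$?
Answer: $18568$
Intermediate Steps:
$A{\left(U \right)} = 1$ ($A{\left(U \right)} = \frac{2 U}{2 U} = 2 U \frac{1}{2 U} = 1$)
$A{\left(124 \right)} + 18567 = 1 + 18567 = 18568$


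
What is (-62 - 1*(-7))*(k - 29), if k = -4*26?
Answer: 7315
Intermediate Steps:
k = -104
(-62 - 1*(-7))*(k - 29) = (-62 - 1*(-7))*(-104 - 29) = (-62 + 7)*(-133) = -55*(-133) = 7315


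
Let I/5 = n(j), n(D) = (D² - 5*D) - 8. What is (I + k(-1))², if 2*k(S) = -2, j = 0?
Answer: 1681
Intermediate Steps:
k(S) = -1 (k(S) = (½)*(-2) = -1)
n(D) = -8 + D² - 5*D
I = -40 (I = 5*(-8 + 0² - 5*0) = 5*(-8 + 0 + 0) = 5*(-8) = -40)
(I + k(-1))² = (-40 - 1)² = (-41)² = 1681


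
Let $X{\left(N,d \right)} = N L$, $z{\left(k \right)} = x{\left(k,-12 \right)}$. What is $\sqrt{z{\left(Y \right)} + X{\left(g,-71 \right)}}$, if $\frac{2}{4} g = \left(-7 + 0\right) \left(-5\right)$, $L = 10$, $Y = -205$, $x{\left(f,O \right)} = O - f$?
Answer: $\sqrt{893} \approx 29.883$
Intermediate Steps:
$z{\left(k \right)} = -12 - k$
$g = 70$ ($g = 2 \left(-7 + 0\right) \left(-5\right) = 2 \left(\left(-7\right) \left(-5\right)\right) = 2 \cdot 35 = 70$)
$X{\left(N,d \right)} = 10 N$ ($X{\left(N,d \right)} = N 10 = 10 N$)
$\sqrt{z{\left(Y \right)} + X{\left(g,-71 \right)}} = \sqrt{\left(-12 - -205\right) + 10 \cdot 70} = \sqrt{\left(-12 + 205\right) + 700} = \sqrt{193 + 700} = \sqrt{893}$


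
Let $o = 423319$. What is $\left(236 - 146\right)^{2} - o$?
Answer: $-415219$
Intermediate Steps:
$\left(236 - 146\right)^{2} - o = \left(236 - 146\right)^{2} - 423319 = 90^{2} - 423319 = 8100 - 423319 = -415219$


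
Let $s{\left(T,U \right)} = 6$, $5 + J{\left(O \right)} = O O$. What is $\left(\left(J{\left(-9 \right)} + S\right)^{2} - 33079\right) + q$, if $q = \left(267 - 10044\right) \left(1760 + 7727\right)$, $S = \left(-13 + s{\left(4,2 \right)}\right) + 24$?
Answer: $-92778829$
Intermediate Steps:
$J{\left(O \right)} = -5 + O^{2}$ ($J{\left(O \right)} = -5 + O O = -5 + O^{2}$)
$S = 17$ ($S = \left(-13 + 6\right) + 24 = -7 + 24 = 17$)
$q = -92754399$ ($q = \left(-9777\right) 9487 = -92754399$)
$\left(\left(J{\left(-9 \right)} + S\right)^{2} - 33079\right) + q = \left(\left(\left(-5 + \left(-9\right)^{2}\right) + 17\right)^{2} - 33079\right) - 92754399 = \left(\left(\left(-5 + 81\right) + 17\right)^{2} - 33079\right) - 92754399 = \left(\left(76 + 17\right)^{2} - 33079\right) - 92754399 = \left(93^{2} - 33079\right) - 92754399 = \left(8649 - 33079\right) - 92754399 = -24430 - 92754399 = -92778829$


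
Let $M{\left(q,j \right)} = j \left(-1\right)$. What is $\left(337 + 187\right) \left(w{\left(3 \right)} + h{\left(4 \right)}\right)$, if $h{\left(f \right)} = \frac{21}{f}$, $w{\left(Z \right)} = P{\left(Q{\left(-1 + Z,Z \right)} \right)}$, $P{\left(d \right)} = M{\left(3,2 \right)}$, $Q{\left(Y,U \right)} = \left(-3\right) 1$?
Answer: $1703$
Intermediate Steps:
$M{\left(q,j \right)} = - j$
$Q{\left(Y,U \right)} = -3$
$P{\left(d \right)} = -2$ ($P{\left(d \right)} = \left(-1\right) 2 = -2$)
$w{\left(Z \right)} = -2$
$\left(337 + 187\right) \left(w{\left(3 \right)} + h{\left(4 \right)}\right) = \left(337 + 187\right) \left(-2 + \frac{21}{4}\right) = 524 \left(-2 + 21 \cdot \frac{1}{4}\right) = 524 \left(-2 + \frac{21}{4}\right) = 524 \cdot \frac{13}{4} = 1703$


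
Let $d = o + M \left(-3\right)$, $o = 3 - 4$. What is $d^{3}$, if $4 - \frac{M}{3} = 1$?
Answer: $-21952$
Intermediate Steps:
$M = 9$ ($M = 12 - 3 = 9$)
$o = -1$ ($o = 3 - 4 = -1$)
$d = -28$ ($d = -1 + 9 \left(-3\right) = -1 - 27 = -28$)
$d^{3} = \left(-28\right)^{3} = -21952$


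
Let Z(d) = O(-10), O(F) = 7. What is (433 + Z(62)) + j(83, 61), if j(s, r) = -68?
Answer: 372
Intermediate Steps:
Z(d) = 7
(433 + Z(62)) + j(83, 61) = (433 + 7) - 68 = 440 - 68 = 372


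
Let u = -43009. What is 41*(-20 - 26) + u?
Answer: -44895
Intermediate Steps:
41*(-20 - 26) + u = 41*(-20 - 26) - 43009 = 41*(-46) - 43009 = -1886 - 43009 = -44895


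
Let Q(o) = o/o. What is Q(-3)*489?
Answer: 489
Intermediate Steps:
Q(o) = 1
Q(-3)*489 = 1*489 = 489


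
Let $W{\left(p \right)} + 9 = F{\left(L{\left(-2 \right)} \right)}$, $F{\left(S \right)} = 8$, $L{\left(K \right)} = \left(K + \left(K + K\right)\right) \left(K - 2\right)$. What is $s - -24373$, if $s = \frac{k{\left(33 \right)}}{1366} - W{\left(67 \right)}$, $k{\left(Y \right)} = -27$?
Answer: $\frac{33294857}{1366} \approx 24374.0$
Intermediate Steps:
$L{\left(K \right)} = 3 K \left(-2 + K\right)$ ($L{\left(K \right)} = \left(K + 2 K\right) \left(-2 + K\right) = 3 K \left(-2 + K\right)$)
$W{\left(p \right)} = -1$ ($W{\left(p \right)} = -9 + 8 = -1$)
$s = \frac{1339}{1366}$ ($s = - \frac{27}{1366} - -1 = \left(-27\right) \frac{1}{1366} + 1 = - \frac{27}{1366} + 1 = \frac{1339}{1366} \approx 0.98023$)
$s - -24373 = \frac{1339}{1366} - -24373 = \frac{1339}{1366} + 24373 = \frac{33294857}{1366}$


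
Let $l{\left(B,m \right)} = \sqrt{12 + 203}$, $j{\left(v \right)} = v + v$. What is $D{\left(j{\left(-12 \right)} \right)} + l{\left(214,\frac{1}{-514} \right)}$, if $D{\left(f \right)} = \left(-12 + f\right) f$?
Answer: $864 + \sqrt{215} \approx 878.66$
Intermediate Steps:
$j{\left(v \right)} = 2 v$
$D{\left(f \right)} = f \left(-12 + f\right)$
$l{\left(B,m \right)} = \sqrt{215}$
$D{\left(j{\left(-12 \right)} \right)} + l{\left(214,\frac{1}{-514} \right)} = 2 \left(-12\right) \left(-12 + 2 \left(-12\right)\right) + \sqrt{215} = - 24 \left(-12 - 24\right) + \sqrt{215} = \left(-24\right) \left(-36\right) + \sqrt{215} = 864 + \sqrt{215}$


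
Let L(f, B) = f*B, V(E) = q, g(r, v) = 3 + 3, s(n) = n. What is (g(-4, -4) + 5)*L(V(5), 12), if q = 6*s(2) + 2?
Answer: 1848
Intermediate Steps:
q = 14 (q = 6*2 + 2 = 12 + 2 = 14)
g(r, v) = 6
V(E) = 14
L(f, B) = B*f
(g(-4, -4) + 5)*L(V(5), 12) = (6 + 5)*(12*14) = 11*168 = 1848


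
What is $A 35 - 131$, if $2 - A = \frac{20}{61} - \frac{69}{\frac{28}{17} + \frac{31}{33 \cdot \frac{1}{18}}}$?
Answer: $\frac{2441407}{42334} \approx 57.67$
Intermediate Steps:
$A = \frac{1141023}{211670}$ ($A = 2 - \left(\frac{20}{61} - \frac{69}{\frac{28}{17} + \frac{31}{33 \cdot \frac{1}{18}}}\right) = 2 - \left(20 \cdot \frac{1}{61} - \frac{69}{28 \cdot \frac{1}{17} + \frac{31}{33 \cdot \frac{1}{18}}}\right) = 2 - \left(\frac{20}{61} - \frac{69}{\frac{28}{17} + \frac{31}{\frac{11}{6}}}\right) = 2 - \left(\frac{20}{61} - \frac{69}{\frac{28}{17} + 31 \cdot \frac{6}{11}}\right) = 2 - \left(\frac{20}{61} - \frac{69}{\frac{28}{17} + \frac{186}{11}}\right) = 2 - \left(\frac{20}{61} - \frac{69}{\frac{3470}{187}}\right) = 2 - \left(\frac{20}{61} - \frac{12903}{3470}\right) = 2 - - \frac{717683}{211670} = 2 + \frac{717683}{211670} = \frac{1141023}{211670} \approx 5.3906$)
$A 35 - 131 = \frac{1141023}{211670} \cdot 35 - 131 = \frac{7987161}{42334} - 131 = \frac{2441407}{42334}$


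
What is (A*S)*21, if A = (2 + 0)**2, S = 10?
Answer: 840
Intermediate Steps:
A = 4 (A = 2**2 = 4)
(A*S)*21 = (4*10)*21 = 40*21 = 840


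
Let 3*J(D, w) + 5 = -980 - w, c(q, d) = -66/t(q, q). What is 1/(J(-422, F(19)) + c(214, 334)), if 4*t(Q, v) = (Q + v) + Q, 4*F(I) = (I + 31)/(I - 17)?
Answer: -1284/424783 ≈ -0.0030227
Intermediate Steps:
F(I) = (31 + I)/(4*(-17 + I)) (F(I) = ((I + 31)/(I - 17))/4 = ((31 + I)/(-17 + I))/4 = (31 + I)/(4*(-17 + I)))
t(Q, v) = Q/2 + v/4 (t(Q, v) = ((Q + v) + Q)/4 = (v + 2*Q)/4 = Q/2 + v/4)
c(q, d) = -88/q (c(q, d) = -66/(q/2 + q/4) = -66*4/(3*q) = -88/q)
J(D, w) = -985/3 - w/3 (J(D, w) = -5/3 + (-980 - w)/3 = -5/3 + (-980/3 - w/3) = -985/3 - w/3)
1/(J(-422, F(19)) + c(214, 334)) = 1/((-985/3 - (31 + 19)/(12*(-17 + 19))) - 88/214) = 1/((-985/3 - 50/(12*2)) - 88*1/214) = 1/((-985/3 - 50/(12*2)) - 44/107) = 1/((-985/3 - 1/3*25/4) - 44/107) = 1/((-985/3 - 25/12) - 44/107) = 1/(-3965/12 - 44/107) = 1/(-424783/1284) = -1284/424783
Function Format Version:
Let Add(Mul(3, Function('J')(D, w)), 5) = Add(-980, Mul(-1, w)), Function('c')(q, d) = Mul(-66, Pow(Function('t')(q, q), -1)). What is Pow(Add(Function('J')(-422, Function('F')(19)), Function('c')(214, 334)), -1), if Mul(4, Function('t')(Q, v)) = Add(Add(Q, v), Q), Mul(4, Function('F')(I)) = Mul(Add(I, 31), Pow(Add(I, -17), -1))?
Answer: Rational(-1284, 424783) ≈ -0.0030227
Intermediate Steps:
Function('F')(I) = Mul(Rational(1, 4), Pow(Add(-17, I), -1), Add(31, I)) (Function('F')(I) = Mul(Rational(1, 4), Mul(Add(I, 31), Pow(Add(I, -17), -1))) = Mul(Rational(1, 4), Mul(Add(31, I), Pow(Add(-17, I), -1))) = Mul(Rational(1, 4), Mul(Pow(Add(-17, I), -1), Add(31, I))) = Mul(Rational(1, 4), Pow(Add(-17, I), -1), Add(31, I)))
Function('t')(Q, v) = Add(Mul(Rational(1, 2), Q), Mul(Rational(1, 4), v)) (Function('t')(Q, v) = Mul(Rational(1, 4), Add(Add(Q, v), Q)) = Mul(Rational(1, 4), Add(v, Mul(2, Q))) = Add(Mul(Rational(1, 2), Q), Mul(Rational(1, 4), v)))
Function('c')(q, d) = Mul(-88, Pow(q, -1)) (Function('c')(q, d) = Mul(-66, Pow(Add(Mul(Rational(1, 2), q), Mul(Rational(1, 4), q)), -1)) = Mul(-66, Pow(Mul(Rational(3, 4), q), -1)) = Mul(-66, Mul(Rational(4, 3), Pow(q, -1))) = Mul(-88, Pow(q, -1)))
Function('J')(D, w) = Add(Rational(-985, 3), Mul(Rational(-1, 3), w)) (Function('J')(D, w) = Add(Rational(-5, 3), Mul(Rational(1, 3), Add(-980, Mul(-1, w)))) = Add(Rational(-5, 3), Add(Rational(-980, 3), Mul(Rational(-1, 3), w))) = Add(Rational(-985, 3), Mul(Rational(-1, 3), w)))
Pow(Add(Function('J')(-422, Function('F')(19)), Function('c')(214, 334)), -1) = Pow(Add(Add(Rational(-985, 3), Mul(Rational(-1, 3), Mul(Rational(1, 4), Pow(Add(-17, 19), -1), Add(31, 19)))), Mul(-88, Pow(214, -1))), -1) = Pow(Add(Add(Rational(-985, 3), Mul(Rational(-1, 3), Mul(Rational(1, 4), Pow(2, -1), 50))), Mul(-88, Rational(1, 214))), -1) = Pow(Add(Add(Rational(-985, 3), Mul(Rational(-1, 3), Mul(Rational(1, 4), Rational(1, 2), 50))), Rational(-44, 107)), -1) = Pow(Add(Add(Rational(-985, 3), Mul(Rational(-1, 3), Rational(25, 4))), Rational(-44, 107)), -1) = Pow(Add(Add(Rational(-985, 3), Rational(-25, 12)), Rational(-44, 107)), -1) = Pow(Add(Rational(-3965, 12), Rational(-44, 107)), -1) = Pow(Rational(-424783, 1284), -1) = Rational(-1284, 424783)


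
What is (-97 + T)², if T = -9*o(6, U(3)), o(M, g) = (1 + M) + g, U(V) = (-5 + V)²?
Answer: 38416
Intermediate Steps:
o(M, g) = 1 + M + g
T = -99 (T = -9*(1 + 6 + (-5 + 3)²) = -9*(1 + 6 + (-2)²) = -9*(1 + 6 + 4) = -9*11 = -99)
(-97 + T)² = (-97 - 99)² = (-196)² = 38416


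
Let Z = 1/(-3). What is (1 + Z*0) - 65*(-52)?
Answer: 3381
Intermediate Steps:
Z = -1/3 ≈ -0.33333
(1 + Z*0) - 65*(-52) = (1 - 1/3*0) - 65*(-52) = (1 + 0) + 3380 = 1 + 3380 = 3381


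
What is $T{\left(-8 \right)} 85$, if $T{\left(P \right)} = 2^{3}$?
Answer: $680$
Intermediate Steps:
$T{\left(P \right)} = 8$
$T{\left(-8 \right)} 85 = 8 \cdot 85 = 680$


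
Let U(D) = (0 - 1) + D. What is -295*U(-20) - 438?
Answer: 5757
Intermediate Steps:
U(D) = -1 + D
-295*U(-20) - 438 = -295*(-1 - 20) - 438 = -295*(-21) - 438 = 6195 - 438 = 5757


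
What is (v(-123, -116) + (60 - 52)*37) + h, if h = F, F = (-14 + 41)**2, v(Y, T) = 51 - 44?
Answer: 1032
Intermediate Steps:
v(Y, T) = 7
F = 729 (F = 27**2 = 729)
h = 729
(v(-123, -116) + (60 - 52)*37) + h = (7 + (60 - 52)*37) + 729 = (7 + 8*37) + 729 = (7 + 296) + 729 = 303 + 729 = 1032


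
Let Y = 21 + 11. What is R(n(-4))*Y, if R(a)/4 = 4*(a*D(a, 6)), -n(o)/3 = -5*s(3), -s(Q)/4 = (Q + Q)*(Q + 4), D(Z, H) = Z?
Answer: 3251404800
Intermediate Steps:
Y = 32
s(Q) = -8*Q*(4 + Q) (s(Q) = -4*(Q + Q)*(Q + 4) = -4*2*Q*(4 + Q) = -8*Q*(4 + Q))
n(o) = -2520 (n(o) = -(-15)*(-8*3*(4 + 3)) = -(-15)*(-8*3*7) = -(-15)*(-168) = -3*840 = -2520)
R(a) = 16*a**2 (R(a) = 4*(4*(a*a)) = 4*(4*a**2) = 16*a**2)
R(n(-4))*Y = (16*(-2520)**2)*32 = (16*6350400)*32 = 101606400*32 = 3251404800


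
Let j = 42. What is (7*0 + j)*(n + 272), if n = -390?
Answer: -4956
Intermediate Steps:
(7*0 + j)*(n + 272) = (7*0 + 42)*(-390 + 272) = (0 + 42)*(-118) = 42*(-118) = -4956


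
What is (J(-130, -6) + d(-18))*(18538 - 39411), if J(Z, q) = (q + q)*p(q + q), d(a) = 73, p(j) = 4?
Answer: -521825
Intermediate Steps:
J(Z, q) = 8*q (J(Z, q) = (q + q)*4 = (2*q)*4 = 8*q)
(J(-130, -6) + d(-18))*(18538 - 39411) = (8*(-6) + 73)*(18538 - 39411) = (-48 + 73)*(-20873) = 25*(-20873) = -521825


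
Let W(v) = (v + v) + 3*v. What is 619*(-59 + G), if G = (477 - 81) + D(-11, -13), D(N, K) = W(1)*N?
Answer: 174558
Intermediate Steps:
W(v) = 5*v (W(v) = 2*v + 3*v = 5*v)
D(N, K) = 5*N (D(N, K) = (5*1)*N = 5*N)
G = 341 (G = (477 - 81) + 5*(-11) = 396 - 55 = 341)
619*(-59 + G) = 619*(-59 + 341) = 619*282 = 174558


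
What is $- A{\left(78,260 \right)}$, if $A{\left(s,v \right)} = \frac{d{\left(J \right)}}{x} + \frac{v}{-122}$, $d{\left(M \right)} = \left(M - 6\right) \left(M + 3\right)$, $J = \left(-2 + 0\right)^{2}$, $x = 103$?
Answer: $\frac{14244}{6283} \approx 2.2671$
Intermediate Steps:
$J = 4$ ($J = \left(-2\right)^{2} = 4$)
$d{\left(M \right)} = \left(-6 + M\right) \left(3 + M\right)$
$A{\left(s,v \right)} = - \frac{14}{103} - \frac{v}{122}$ ($A{\left(s,v \right)} = \frac{-18 + 4^{2} - 12}{103} + \frac{v}{-122} = \left(-18 + 16 - 12\right) \frac{1}{103} + v \left(- \frac{1}{122}\right) = \left(-14\right) \frac{1}{103} - \frac{v}{122} = - \frac{14}{103} - \frac{v}{122}$)
$- A{\left(78,260 \right)} = - (- \frac{14}{103} - \frac{130}{61}) = \left(-1\right) \left(- \frac{14244}{6283}\right) = \frac{14244}{6283}$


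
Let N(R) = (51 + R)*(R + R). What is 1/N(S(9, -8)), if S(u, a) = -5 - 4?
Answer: -1/756 ≈ -0.0013228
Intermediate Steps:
S(u, a) = -9
N(R) = 2*R*(51 + R) (N(R) = (51 + R)*(2*R) = 2*R*(51 + R))
1/N(S(9, -8)) = 1/(2*(-9)*(51 - 9)) = 1/(2*(-9)*42) = 1/(-756) = -1/756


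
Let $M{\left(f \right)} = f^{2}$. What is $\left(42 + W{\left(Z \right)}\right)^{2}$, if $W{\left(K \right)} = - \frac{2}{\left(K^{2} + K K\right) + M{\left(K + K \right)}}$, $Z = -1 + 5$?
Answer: $\frac{4060225}{2304} \approx 1762.3$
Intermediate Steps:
$Z = 4$
$W{\left(K \right)} = - \frac{1}{3 K^{2}}$ ($W{\left(K \right)} = - \frac{2}{\left(K^{2} + K K\right) + \left(K + K\right)^{2}} = - \frac{2}{\left(K^{2} + K^{2}\right) + \left(2 K\right)^{2}} = - \frac{2}{2 K^{2} + 4 K^{2}} = - \frac{2}{6 K^{2}} = - 2 \frac{1}{6 K^{2}} = - \frac{1}{3 K^{2}}$)
$\left(42 + W{\left(Z \right)}\right)^{2} = \left(42 - \frac{1}{3 \cdot 16}\right)^{2} = \left(42 - \frac{1}{48}\right)^{2} = \left(\frac{2015}{48}\right)^{2} = \frac{4060225}{2304}$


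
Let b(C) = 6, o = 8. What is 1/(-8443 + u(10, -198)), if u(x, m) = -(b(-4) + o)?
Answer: -1/8457 ≈ -0.00011825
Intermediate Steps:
u(x, m) = -14 (u(x, m) = -(6 + 8) = -1*14 = -14)
1/(-8443 + u(10, -198)) = 1/(-8443 - 14) = 1/(-8457) = -1/8457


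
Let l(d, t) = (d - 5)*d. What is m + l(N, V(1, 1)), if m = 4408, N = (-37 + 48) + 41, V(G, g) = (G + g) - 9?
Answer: 6852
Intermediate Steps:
V(G, g) = -9 + G + g
N = 52 (N = 11 + 41 = 52)
l(d, t) = d*(-5 + d) (l(d, t) = (-5 + d)*d = d*(-5 + d))
m + l(N, V(1, 1)) = 4408 + 52*(-5 + 52) = 4408 + 52*47 = 4408 + 2444 = 6852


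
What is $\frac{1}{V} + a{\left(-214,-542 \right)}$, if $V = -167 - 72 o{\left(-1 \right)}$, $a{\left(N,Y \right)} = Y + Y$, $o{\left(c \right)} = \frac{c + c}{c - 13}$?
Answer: $- \frac{1345251}{1241} \approx -1084.0$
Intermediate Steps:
$o{\left(c \right)} = \frac{2 c}{-13 + c}$
$a{\left(N,Y \right)} = 2 Y$
$V = - \frac{1241}{7}$ ($V = -167 - 72 \cdot 2 \left(-1\right) \frac{1}{-13 - 1} = -167 - 72 \cdot 2 \left(-1\right) \frac{1}{-14} = -167 - 72 \cdot 2 \left(-1\right) \left(- \frac{1}{14}\right) = -167 - \frac{72}{7} = - \frac{1241}{7} \approx -177.29$)
$\frac{1}{V} + a{\left(-214,-542 \right)} = \frac{1}{- \frac{1241}{7}} + 2 \left(-542\right) = - \frac{7}{1241} - 1084 = - \frac{1345251}{1241}$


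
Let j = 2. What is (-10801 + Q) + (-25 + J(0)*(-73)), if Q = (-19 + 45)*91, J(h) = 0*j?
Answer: -8460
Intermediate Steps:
J(h) = 0 (J(h) = 0*2 = 0)
Q = 2366 (Q = 26*91 = 2366)
(-10801 + Q) + (-25 + J(0)*(-73)) = (-10801 + 2366) + (-25 + 0*(-73)) = -8435 + (-25 + 0) = -8435 - 25 = -8460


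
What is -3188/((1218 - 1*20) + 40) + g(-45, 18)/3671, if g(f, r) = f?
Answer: -5879429/2272349 ≈ -2.5874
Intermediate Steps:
-3188/((1218 - 1*20) + 40) + g(-45, 18)/3671 = -3188/((1218 - 1*20) + 40) - 45/3671 = -3188/((1218 - 20) + 40) - 45*1/3671 = -3188/(1198 + 40) - 45/3671 = -3188/1238 - 45/3671 = -3188*1/1238 - 45/3671 = -1594/619 - 45/3671 = -5879429/2272349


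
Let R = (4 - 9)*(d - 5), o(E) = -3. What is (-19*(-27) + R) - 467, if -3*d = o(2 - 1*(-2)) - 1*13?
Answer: 133/3 ≈ 44.333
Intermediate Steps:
d = 16/3 (d = -(-3 - 1*13)/3 = -(-3 - 13)/3 = -⅓*(-16) = 16/3 ≈ 5.3333)
R = -5/3 (R = (4 - 9)*(16/3 - 5) = -5*⅓ = -5/3 ≈ -1.6667)
(-19*(-27) + R) - 467 = (-19*(-27) - 5/3) - 467 = (513 - 5/3) - 467 = 1534/3 - 467 = 133/3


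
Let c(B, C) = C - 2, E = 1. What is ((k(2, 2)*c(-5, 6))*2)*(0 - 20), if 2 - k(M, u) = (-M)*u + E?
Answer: -800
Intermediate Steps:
k(M, u) = 1 + M*u (k(M, u) = 2 - ((-M)*u + 1) = 2 - (-M*u + 1) = 2 - (1 - M*u) = 2 + (-1 + M*u) = 1 + M*u)
c(B, C) = -2 + C
((k(2, 2)*c(-5, 6))*2)*(0 - 20) = (((1 + 2*2)*(-2 + 6))*2)*(0 - 20) = (((1 + 4)*4)*2)*(-20) = ((5*4)*2)*(-20) = (20*2)*(-20) = 40*(-20) = -800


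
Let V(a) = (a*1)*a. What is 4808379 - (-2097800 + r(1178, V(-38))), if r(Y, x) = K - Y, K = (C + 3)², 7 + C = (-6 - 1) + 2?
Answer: 6907276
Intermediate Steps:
V(a) = a² (V(a) = a*a = a²)
C = -12 (C = -7 + ((-6 - 1) + 2) = -7 + (-7 + 2) = -7 - 5 = -12)
K = 81 (K = (-12 + 3)² = (-9)² = 81)
r(Y, x) = 81 - Y
4808379 - (-2097800 + r(1178, V(-38))) = 4808379 - (-2097800 + (81 - 1*1178)) = 4808379 - (-2097800 + (81 - 1178)) = 4808379 - (-2097800 - 1097) = 4808379 - 1*(-2098897) = 4808379 + 2098897 = 6907276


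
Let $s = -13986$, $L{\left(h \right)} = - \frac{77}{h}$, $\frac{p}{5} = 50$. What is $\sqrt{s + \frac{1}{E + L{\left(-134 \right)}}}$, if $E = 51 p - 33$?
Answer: $\frac{4 i \sqrt{2538585090518555}}{1704155} \approx 118.26 i$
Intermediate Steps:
$p = 250$ ($p = 5 \cdot 50 = 250$)
$E = 12717$ ($E = 51 \cdot 250 - 33 = 12750 - 33 = 12717$)
$\sqrt{s + \frac{1}{E + L{\left(-134 \right)}}} = \sqrt{-13986 + \frac{1}{12717 - \frac{77}{-134}}} = \sqrt{-13986 + \frac{1}{12717 - - \frac{77}{134}}} = \sqrt{-13986 + \frac{1}{12717 + \frac{77}{134}}} = \sqrt{-13986 + \frac{1}{\frac{1704155}{134}}} = \sqrt{-13986 + \frac{134}{1704155}} = \sqrt{- \frac{23834311696}{1704155}} = \frac{4 i \sqrt{2538585090518555}}{1704155}$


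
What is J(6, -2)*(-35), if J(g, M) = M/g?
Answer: 35/3 ≈ 11.667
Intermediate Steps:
J(6, -2)*(-35) = -2/6*(-35) = -2*⅙*(-35) = -⅓*(-35) = 35/3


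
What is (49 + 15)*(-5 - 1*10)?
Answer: -960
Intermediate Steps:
(49 + 15)*(-5 - 1*10) = 64*(-5 - 10) = 64*(-15) = -960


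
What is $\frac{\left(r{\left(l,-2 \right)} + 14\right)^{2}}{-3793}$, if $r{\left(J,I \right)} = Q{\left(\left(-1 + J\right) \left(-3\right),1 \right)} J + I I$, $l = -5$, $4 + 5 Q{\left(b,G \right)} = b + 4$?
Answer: $0$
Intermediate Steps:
$Q{\left(b,G \right)} = \frac{b}{5}$ ($Q{\left(b,G \right)} = - \frac{4}{5} + \frac{b + 4}{5} = - \frac{4}{5} + \frac{4 + b}{5} = - \frac{4}{5} + \left(\frac{4}{5} + \frac{b}{5}\right) = \frac{b}{5}$)
$r{\left(J,I \right)} = I^{2} + J \left(\frac{3}{5} - \frac{3 J}{5}\right)$ ($r{\left(J,I \right)} = \frac{\left(-1 + J\right) \left(-3\right)}{5} J + I I = \frac{3 - 3 J}{5} J + I^{2} = \left(\frac{3}{5} - \frac{3 J}{5}\right) J + I^{2} = J \left(\frac{3}{5} - \frac{3 J}{5}\right) + I^{2} = I^{2} + J \left(\frac{3}{5} - \frac{3 J}{5}\right)$)
$\frac{\left(r{\left(l,-2 \right)} + 14\right)^{2}}{-3793} = \frac{\left(\left(\left(-2\right)^{2} - - 3 \left(-1 - 5\right)\right) + 14\right)^{2}}{-3793} = \left(\left(4 - \left(-3\right) \left(-6\right)\right) + 14\right)^{2} \left(- \frac{1}{3793}\right) = \left(\left(4 - 18\right) + 14\right)^{2} \left(- \frac{1}{3793}\right) = \left(-14 + 14\right)^{2} \left(- \frac{1}{3793}\right) = 0^{2} \left(- \frac{1}{3793}\right) = 0 \left(- \frac{1}{3793}\right) = 0$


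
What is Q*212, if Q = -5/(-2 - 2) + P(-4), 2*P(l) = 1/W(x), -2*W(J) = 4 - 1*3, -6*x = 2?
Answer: 53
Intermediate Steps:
x = -⅓ (x = -⅙*2 = -⅓ ≈ -0.33333)
W(J) = -½ (W(J) = -(4 - 1*3)/2 = -(4 - 3)/2 = -½*1 = -½)
P(l) = -1 (P(l) = 1/(2*(-½)) = (½)*(-2) = -1)
Q = ¼ (Q = -5/(-2 - 2) - 1 = -5/(-4) - 1 = -¼*(-5) - 1 = 5/4 - 1 = ¼ ≈ 0.25000)
Q*212 = (¼)*212 = 53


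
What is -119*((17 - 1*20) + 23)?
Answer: -2380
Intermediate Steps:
-119*((17 - 1*20) + 23) = -119*((17 - 20) + 23) = -119*(-3 + 23) = -119*20 = -2380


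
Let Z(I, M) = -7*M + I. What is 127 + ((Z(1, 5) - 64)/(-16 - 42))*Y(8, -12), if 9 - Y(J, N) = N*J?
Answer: 8828/29 ≈ 304.41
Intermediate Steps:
Y(J, N) = 9 - J*N (Y(J, N) = 9 - N*J = 9 - J*N)
Z(I, M) = I - 7*M
127 + ((Z(1, 5) - 64)/(-16 - 42))*Y(8, -12) = 127 + (((1 - 7*5) - 64)/(-16 - 42))*(9 - 1*8*(-12)) = 127 + (((1 - 35) - 64)/(-58))*(9 + 96) = 127 + ((-34 - 64)*(-1/58))*105 = 127 - 98*(-1/58)*105 = 127 + (49/29)*105 = 127 + 5145/29 = 8828/29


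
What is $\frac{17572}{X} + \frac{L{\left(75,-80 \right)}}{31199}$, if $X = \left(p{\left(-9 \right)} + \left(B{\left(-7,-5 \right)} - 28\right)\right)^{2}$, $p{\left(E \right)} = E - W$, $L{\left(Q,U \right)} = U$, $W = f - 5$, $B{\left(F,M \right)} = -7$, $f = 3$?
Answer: $\frac{19574561}{1965537} \approx 9.9589$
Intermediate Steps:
$W = -2$ ($W = 3 - 5 = -2$)
$p{\left(E \right)} = 2 + E$ ($p{\left(E \right)} = E - -2 = E + 2 = 2 + E$)
$X = 1764$ ($X = \left(\left(2 - 9\right) - 35\right)^{2} = \left(-7 - 35\right)^{2} = \left(-42\right)^{2} = 1764$)
$\frac{17572}{X} + \frac{L{\left(75,-80 \right)}}{31199} = \frac{17572}{1764} - \frac{80}{31199} = 17572 \cdot \frac{1}{1764} - \frac{80}{31199} = \frac{4393}{441} - \frac{80}{31199} = \frac{19574561}{1965537}$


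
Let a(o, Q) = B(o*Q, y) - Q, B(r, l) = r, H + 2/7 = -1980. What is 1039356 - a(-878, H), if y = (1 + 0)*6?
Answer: -4909206/7 ≈ -7.0132e+5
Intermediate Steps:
H = -13862/7 (H = -2/7 - 1980 = -13862/7 ≈ -1980.3)
y = 6 (y = 1*6 = 6)
a(o, Q) = -Q + Q*o (a(o, Q) = o*Q - Q = Q*o - Q = -Q + Q*o)
1039356 - a(-878, H) = 1039356 - (-13862)*(-1 - 878)/7 = 1039356 - (-13862)*(-879)/7 = 1039356 - 1*12184698/7 = 1039356 - 12184698/7 = -4909206/7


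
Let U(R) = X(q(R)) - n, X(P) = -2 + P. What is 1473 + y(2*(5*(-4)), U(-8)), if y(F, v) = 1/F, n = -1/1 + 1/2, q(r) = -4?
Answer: 58919/40 ≈ 1473.0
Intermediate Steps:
n = -½ (n = -1*1 + 1*(½) = -1 + ½ = -½ ≈ -0.50000)
U(R) = -11/2 (U(R) = (-2 - 4) - 1*(-½) = -6 + ½ = -11/2)
1473 + y(2*(5*(-4)), U(-8)) = 1473 + 1/(2*(5*(-4))) = 1473 + 1/(2*(-20)) = 1473 + 1/(-40) = 1473 - 1/40 = 58919/40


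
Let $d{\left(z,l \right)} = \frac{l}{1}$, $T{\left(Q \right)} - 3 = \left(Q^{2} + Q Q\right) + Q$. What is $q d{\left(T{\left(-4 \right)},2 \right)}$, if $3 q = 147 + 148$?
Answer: $\frac{590}{3} \approx 196.67$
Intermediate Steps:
$T{\left(Q \right)} = 3 + Q + 2 Q^{2}$ ($T{\left(Q \right)} = 3 + \left(\left(Q^{2} + Q Q\right) + Q\right) = 3 + \left(\left(Q^{2} + Q^{2}\right) + Q\right) = 3 + \left(2 Q^{2} + Q\right) = 3 + \left(Q + 2 Q^{2}\right) = 3 + Q + 2 Q^{2}$)
$d{\left(z,l \right)} = l$ ($d{\left(z,l \right)} = l 1 = l$)
$q = \frac{295}{3}$ ($q = \frac{147 + 148}{3} = \frac{1}{3} \cdot 295 = \frac{295}{3} \approx 98.333$)
$q d{\left(T{\left(-4 \right)},2 \right)} = \frac{295}{3} \cdot 2 = \frac{590}{3}$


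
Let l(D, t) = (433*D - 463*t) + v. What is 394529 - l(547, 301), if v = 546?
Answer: 296495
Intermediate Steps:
l(D, t) = 546 - 463*t + 433*D (l(D, t) = (433*D - 463*t) + 546 = (-463*t + 433*D) + 546 = 546 - 463*t + 433*D)
394529 - l(547, 301) = 394529 - (546 - 463*301 + 433*547) = 394529 - (546 - 139363 + 236851) = 394529 - 1*98034 = 394529 - 98034 = 296495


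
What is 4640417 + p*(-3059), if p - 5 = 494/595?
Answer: 392919492/85 ≈ 4.6226e+6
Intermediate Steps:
p = 3469/595 (p = 5 + 494/595 = 3469/595 ≈ 5.8303)
4640417 + p*(-3059) = 4640417 + (3469/595)*(-3059) = 4640417 - 1515953/85 = 392919492/85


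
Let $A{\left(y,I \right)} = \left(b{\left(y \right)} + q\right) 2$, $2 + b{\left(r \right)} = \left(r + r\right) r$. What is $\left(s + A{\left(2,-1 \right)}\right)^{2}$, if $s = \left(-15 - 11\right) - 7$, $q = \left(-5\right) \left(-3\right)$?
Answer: $81$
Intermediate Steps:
$q = 15$
$b{\left(r \right)} = -2 + 2 r^{2}$ ($b{\left(r \right)} = -2 + \left(r + r\right) r = -2 + 2 r r = -2 + 2 r^{2}$)
$s = -33$ ($s = -26 - 7 = -33$)
$A{\left(y,I \right)} = 26 + 4 y^{2}$ ($A{\left(y,I \right)} = \left(\left(-2 + 2 y^{2}\right) + 15\right) 2 = \left(13 + 2 y^{2}\right) 2 = 26 + 4 y^{2}$)
$\left(s + A{\left(2,-1 \right)}\right)^{2} = \left(-33 + \left(26 + 4 \cdot 2^{2}\right)\right)^{2} = \left(-33 + \left(26 + 4 \cdot 4\right)\right)^{2} = \left(-33 + \left(26 + 16\right)\right)^{2} = \left(-33 + 42\right)^{2} = 9^{2} = 81$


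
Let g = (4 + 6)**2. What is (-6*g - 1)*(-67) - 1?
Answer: 40266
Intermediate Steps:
g = 100 (g = 10**2 = 100)
(-6*g - 1)*(-67) - 1 = (-6*100 - 1)*(-67) - 1 = (-600 - 1)*(-67) - 1 = -601*(-67) - 1 = 40267 - 1 = 40266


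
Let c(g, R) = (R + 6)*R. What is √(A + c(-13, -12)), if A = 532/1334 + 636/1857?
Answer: √12399779301922/412873 ≈ 8.5289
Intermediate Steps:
c(g, R) = R*(6 + R) (c(g, R) = (6 + R)*R = R*(6 + R))
A = 306058/412873 (A = 532*(1/1334) + 636*(1/1857) = 266/667 + 212/619 = 306058/412873 ≈ 0.74129)
√(A + c(-13, -12)) = √(306058/412873 - 12*(6 - 12)) = √(306058/412873 - 12*(-6)) = √(306058/412873 + 72) = √(30032914/412873) = √12399779301922/412873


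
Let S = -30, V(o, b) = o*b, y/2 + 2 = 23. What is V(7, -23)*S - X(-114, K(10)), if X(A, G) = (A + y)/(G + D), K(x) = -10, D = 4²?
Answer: 4842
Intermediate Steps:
D = 16
y = 42 (y = -4 + 2*23 = -4 + 46 = 42)
V(o, b) = b*o
X(A, G) = (42 + A)/(16 + G) (X(A, G) = (A + 42)/(G + 16) = (42 + A)/(16 + G))
V(7, -23)*S - X(-114, K(10)) = -23*7*(-30) - (42 - 114)/(16 - 10) = -161*(-30) - (-72)/6 = 4830 - (-72)/6 = 4830 - 1*(-12) = 4830 + 12 = 4842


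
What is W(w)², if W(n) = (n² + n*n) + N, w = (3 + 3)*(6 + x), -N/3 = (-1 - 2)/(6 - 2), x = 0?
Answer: 107682129/16 ≈ 6.7301e+6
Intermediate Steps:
N = 9/4 (N = -3*(-1 - 2)/(6 - 2) = -(-9)/4 = -3*(-¾) = 9/4 ≈ 2.2500)
w = 36 (w = (3 + 3)*(6 + 0) = 6*6 = 36)
W(n) = 9/4 + 2*n² (W(n) = (n² + n*n) + 9/4 = (n² + n²) + 9/4 = 2*n² + 9/4 = 9/4 + 2*n²)
W(w)² = (9/4 + 2*36²)² = (9/4 + 2*1296)² = (9/4 + 2592)² = (10377/4)² = 107682129/16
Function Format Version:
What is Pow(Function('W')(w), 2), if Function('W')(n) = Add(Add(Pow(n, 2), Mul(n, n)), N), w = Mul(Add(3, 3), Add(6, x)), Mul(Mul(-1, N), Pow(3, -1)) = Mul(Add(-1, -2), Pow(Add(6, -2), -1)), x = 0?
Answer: Rational(107682129, 16) ≈ 6.7301e+6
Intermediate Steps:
N = Rational(9, 4) (N = Mul(-3, Mul(Add(-1, -2), Pow(Add(6, -2), -1))) = Mul(-3, Mul(-3, Pow(4, -1))) = Mul(-3, Mul(-3, Rational(1, 4))) = Mul(-3, Rational(-3, 4)) = Rational(9, 4) ≈ 2.2500)
w = 36 (w = Mul(Add(3, 3), Add(6, 0)) = Mul(6, 6) = 36)
Function('W')(n) = Add(Rational(9, 4), Mul(2, Pow(n, 2))) (Function('W')(n) = Add(Add(Pow(n, 2), Mul(n, n)), Rational(9, 4)) = Add(Add(Pow(n, 2), Pow(n, 2)), Rational(9, 4)) = Add(Mul(2, Pow(n, 2)), Rational(9, 4)) = Add(Rational(9, 4), Mul(2, Pow(n, 2))))
Pow(Function('W')(w), 2) = Pow(Add(Rational(9, 4), Mul(2, Pow(36, 2))), 2) = Pow(Add(Rational(9, 4), Mul(2, 1296)), 2) = Pow(Add(Rational(9, 4), 2592), 2) = Pow(Rational(10377, 4), 2) = Rational(107682129, 16)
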